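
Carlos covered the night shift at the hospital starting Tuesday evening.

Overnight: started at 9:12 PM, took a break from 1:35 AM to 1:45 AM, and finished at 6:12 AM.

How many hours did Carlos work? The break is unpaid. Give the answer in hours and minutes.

8 h 50 min

Overnight: 9:12 PM → midnight = 2 h 48 min; midnight → 6:12 AM = 6 h 12 min; span 9 h 0 min; less 10 min break → 8 h 50 min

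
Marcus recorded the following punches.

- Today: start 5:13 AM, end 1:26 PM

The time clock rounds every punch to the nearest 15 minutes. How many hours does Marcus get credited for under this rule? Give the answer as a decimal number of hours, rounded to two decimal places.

8.25 hours

Today: in 5:13 AM→5:15 AM, out 1:26 PM→1:30 PM; 8 h 15 min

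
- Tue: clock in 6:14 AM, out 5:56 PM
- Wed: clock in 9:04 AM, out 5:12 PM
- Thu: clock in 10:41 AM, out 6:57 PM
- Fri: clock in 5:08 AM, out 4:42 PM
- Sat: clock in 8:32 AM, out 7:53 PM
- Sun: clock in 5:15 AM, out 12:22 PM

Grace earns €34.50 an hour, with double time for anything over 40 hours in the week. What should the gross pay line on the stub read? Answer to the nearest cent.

€2631.20

Tue: 6:14 AM–5:56 PM = 11 h 42 min
Wed: 9:04 AM–5:12 PM = 8 h 8 min
Thu: 10:41 AM–6:57 PM = 8 h 16 min
Fri: 5:08 AM–4:42 PM = 11 h 34 min
Sat: 8:32 AM–7:53 PM = 11 h 21 min
Sun: 5:15 AM–12:22 PM = 7 h 7 min
Total worked: 58 h 8 min = 3488 min.
Regular 40 h 0 min = 2400 min at €34.50/h; overtime 18 h 8 min = 1088 min at €69.00/h.
Pay = (2400 × €34.50 + 1088 × €69.00) ÷ 60 = €2631.20.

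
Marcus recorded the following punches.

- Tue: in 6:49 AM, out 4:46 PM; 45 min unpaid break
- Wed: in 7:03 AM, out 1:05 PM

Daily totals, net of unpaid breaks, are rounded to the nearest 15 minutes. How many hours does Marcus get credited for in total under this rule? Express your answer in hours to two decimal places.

Tue: 6:49 AM–4:46 PM = 9 h 57 min − 45 min = 9 h 12 min → rounds to 9 h 15 min
Wed: 7:03 AM–1:05 PM = 6 h 2 min → rounds to 6 h 0 min
Total credited: 15 h 15 min.

15.25 hours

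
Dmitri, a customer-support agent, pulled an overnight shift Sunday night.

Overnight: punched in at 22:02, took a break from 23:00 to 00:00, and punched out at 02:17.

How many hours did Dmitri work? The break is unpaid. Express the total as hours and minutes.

3 h 15 min

Overnight: 22:02 → midnight = 1 h 58 min; midnight → 02:17 = 2 h 17 min; span 4 h 15 min; less 60 min break → 3 h 15 min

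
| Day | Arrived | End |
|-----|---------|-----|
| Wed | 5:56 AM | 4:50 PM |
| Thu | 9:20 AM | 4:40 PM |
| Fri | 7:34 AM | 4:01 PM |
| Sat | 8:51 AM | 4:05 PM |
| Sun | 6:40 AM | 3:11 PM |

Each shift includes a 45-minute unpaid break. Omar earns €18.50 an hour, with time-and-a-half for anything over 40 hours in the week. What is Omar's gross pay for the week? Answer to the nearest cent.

Wed: 5:56 AM–4:50 PM = 10 h 54 min; less 45 min break → 10 h 9 min
Thu: 9:20 AM–4:40 PM = 7 h 20 min; less 45 min break → 6 h 35 min
Fri: 7:34 AM–4:01 PM = 8 h 27 min; less 45 min break → 7 h 42 min
Sat: 8:51 AM–4:05 PM = 7 h 14 min; less 45 min break → 6 h 29 min
Sun: 6:40 AM–3:11 PM = 8 h 31 min; less 45 min break → 7 h 46 min
Total worked: 38 h 41 min = 2321 min.
Regular 38 h 41 min = 2321 min at €18.50/h; overtime 0 h 0 min = 0 min at €27.75/h.
Pay = (2321 × €18.50 + 0 × €27.75) ÷ 60 = €715.64.

€715.64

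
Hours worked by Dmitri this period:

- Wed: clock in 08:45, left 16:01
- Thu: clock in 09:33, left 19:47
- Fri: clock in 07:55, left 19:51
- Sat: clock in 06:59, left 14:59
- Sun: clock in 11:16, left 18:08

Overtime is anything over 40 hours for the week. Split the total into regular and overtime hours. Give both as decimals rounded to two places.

Regular 40.00 hours, overtime 4.30 hours

Wed: 08:45–16:01 = 7 h 16 min
Thu: 09:33–19:47 = 10 h 14 min
Fri: 07:55–19:51 = 11 h 56 min
Sat: 06:59–14:59 = 8 h 0 min
Sun: 11:16–18:08 = 6 h 52 min
Total worked: 44 h 18 min = 44.30 h.
Threshold 40 h → overtime 4 h 18 min, regular 40 h 0 min.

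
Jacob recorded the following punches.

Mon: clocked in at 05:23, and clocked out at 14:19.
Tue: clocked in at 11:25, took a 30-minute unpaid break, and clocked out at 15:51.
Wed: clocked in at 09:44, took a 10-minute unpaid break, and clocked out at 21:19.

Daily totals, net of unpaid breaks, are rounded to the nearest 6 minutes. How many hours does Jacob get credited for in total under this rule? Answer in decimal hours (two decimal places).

Mon: 05:23–14:19 = 8 h 56 min → rounds to 8 h 54 min
Tue: 11:25–15:51 = 4 h 26 min − 30 min = 3 h 56 min → rounds to 3 h 54 min
Wed: 09:44–21:19 = 11 h 35 min − 10 min = 11 h 25 min → rounds to 11 h 24 min
Total credited: 24 h 12 min.

24.20 hours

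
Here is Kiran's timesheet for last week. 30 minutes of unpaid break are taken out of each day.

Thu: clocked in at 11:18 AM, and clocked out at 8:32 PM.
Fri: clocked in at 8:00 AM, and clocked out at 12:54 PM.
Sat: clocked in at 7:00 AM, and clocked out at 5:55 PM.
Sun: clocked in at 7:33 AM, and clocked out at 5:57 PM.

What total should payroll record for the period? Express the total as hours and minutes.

Thu: 11:18 AM–8:32 PM = 9 h 14 min; less 30 min break → 8 h 44 min
Fri: 8:00 AM–12:54 PM = 4 h 54 min; less 30 min break → 4 h 24 min
Sat: 7:00 AM–5:55 PM = 10 h 55 min; less 30 min break → 10 h 25 min
Sun: 7:33 AM–5:57 PM = 10 h 24 min; less 30 min break → 9 h 54 min
Total: 8 h 44 min + 4 h 24 min + 10 h 25 min + 9 h 54 min = 33 h 27 min.

33 h 27 min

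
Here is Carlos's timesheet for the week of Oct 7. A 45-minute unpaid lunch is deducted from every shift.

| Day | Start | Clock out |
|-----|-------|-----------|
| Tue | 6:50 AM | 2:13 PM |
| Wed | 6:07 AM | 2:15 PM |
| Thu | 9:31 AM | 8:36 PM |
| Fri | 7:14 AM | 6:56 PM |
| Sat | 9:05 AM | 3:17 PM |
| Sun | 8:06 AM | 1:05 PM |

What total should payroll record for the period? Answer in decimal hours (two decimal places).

44.98 hours

Tue: 6:50 AM–2:13 PM = 7 h 23 min; less 45 min break → 6 h 38 min
Wed: 6:07 AM–2:15 PM = 8 h 8 min; less 45 min break → 7 h 23 min
Thu: 9:31 AM–8:36 PM = 11 h 5 min; less 45 min break → 10 h 20 min
Fri: 7:14 AM–6:56 PM = 11 h 42 min; less 45 min break → 10 h 57 min
Sat: 9:05 AM–3:17 PM = 6 h 12 min; less 45 min break → 5 h 27 min
Sun: 8:06 AM–1:05 PM = 4 h 59 min; less 45 min break → 4 h 14 min
Total: 6 h 38 min + 7 h 23 min + 10 h 20 min + 10 h 57 min + 5 h 27 min + 4 h 14 min = 44 h 59 min.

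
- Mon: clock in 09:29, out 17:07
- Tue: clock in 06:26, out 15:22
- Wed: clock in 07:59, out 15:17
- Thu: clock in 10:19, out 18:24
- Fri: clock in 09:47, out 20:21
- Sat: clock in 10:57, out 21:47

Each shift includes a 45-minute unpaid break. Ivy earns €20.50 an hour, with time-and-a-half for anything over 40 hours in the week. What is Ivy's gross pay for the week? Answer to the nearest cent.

€1092.14

Mon: 09:29–17:07 = 7 h 38 min; less 45 min break → 6 h 53 min
Tue: 06:26–15:22 = 8 h 56 min; less 45 min break → 8 h 11 min
Wed: 07:59–15:17 = 7 h 18 min; less 45 min break → 6 h 33 min
Thu: 10:19–18:24 = 8 h 5 min; less 45 min break → 7 h 20 min
Fri: 09:47–20:21 = 10 h 34 min; less 45 min break → 9 h 49 min
Sat: 10:57–21:47 = 10 h 50 min; less 45 min break → 10 h 5 min
Total worked: 48 h 51 min = 2931 min.
Regular 40 h 0 min = 2400 min at €20.50/h; overtime 8 h 51 min = 531 min at €30.75/h.
Pay = (2400 × €20.50 + 531 × €30.75) ÷ 60 = €1092.14.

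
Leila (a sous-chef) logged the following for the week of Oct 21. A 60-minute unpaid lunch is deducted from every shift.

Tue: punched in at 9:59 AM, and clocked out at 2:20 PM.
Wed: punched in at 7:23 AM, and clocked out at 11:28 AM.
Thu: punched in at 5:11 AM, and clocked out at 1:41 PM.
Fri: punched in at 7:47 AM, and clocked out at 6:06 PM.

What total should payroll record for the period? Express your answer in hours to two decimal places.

Tue: 9:59 AM–2:20 PM = 4 h 21 min; less 60 min break → 3 h 21 min
Wed: 7:23 AM–11:28 AM = 4 h 5 min; less 60 min break → 3 h 5 min
Thu: 5:11 AM–1:41 PM = 8 h 30 min; less 60 min break → 7 h 30 min
Fri: 7:47 AM–6:06 PM = 10 h 19 min; less 60 min break → 9 h 19 min
Total: 3 h 21 min + 3 h 5 min + 7 h 30 min + 9 h 19 min = 23 h 15 min.

23.25 hours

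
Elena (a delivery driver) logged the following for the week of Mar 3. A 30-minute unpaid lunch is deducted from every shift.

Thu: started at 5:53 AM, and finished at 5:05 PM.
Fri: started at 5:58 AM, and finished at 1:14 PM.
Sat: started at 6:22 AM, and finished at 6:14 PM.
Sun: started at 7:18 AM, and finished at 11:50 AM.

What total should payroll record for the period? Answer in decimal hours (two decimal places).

32.87 hours

Thu: 5:53 AM–5:05 PM = 11 h 12 min; less 30 min break → 10 h 42 min
Fri: 5:58 AM–1:14 PM = 7 h 16 min; less 30 min break → 6 h 46 min
Sat: 6:22 AM–6:14 PM = 11 h 52 min; less 30 min break → 11 h 22 min
Sun: 7:18 AM–11:50 AM = 4 h 32 min; less 30 min break → 4 h 2 min
Total: 10 h 42 min + 6 h 46 min + 11 h 22 min + 4 h 2 min = 32 h 52 min.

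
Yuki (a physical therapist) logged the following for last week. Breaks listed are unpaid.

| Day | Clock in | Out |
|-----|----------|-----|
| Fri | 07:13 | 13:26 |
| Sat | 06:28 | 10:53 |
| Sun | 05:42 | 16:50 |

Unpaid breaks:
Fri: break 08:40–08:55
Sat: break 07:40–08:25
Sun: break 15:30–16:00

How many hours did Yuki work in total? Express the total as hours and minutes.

Fri: 07:13–13:26 = 6 h 13 min; less 15 min break → 5 h 58 min
Sat: 06:28–10:53 = 4 h 25 min; less 45 min break → 3 h 40 min
Sun: 05:42–16:50 = 11 h 8 min; less 30 min break → 10 h 38 min
Total: 5 h 58 min + 3 h 40 min + 10 h 38 min = 20 h 16 min.

20 h 16 min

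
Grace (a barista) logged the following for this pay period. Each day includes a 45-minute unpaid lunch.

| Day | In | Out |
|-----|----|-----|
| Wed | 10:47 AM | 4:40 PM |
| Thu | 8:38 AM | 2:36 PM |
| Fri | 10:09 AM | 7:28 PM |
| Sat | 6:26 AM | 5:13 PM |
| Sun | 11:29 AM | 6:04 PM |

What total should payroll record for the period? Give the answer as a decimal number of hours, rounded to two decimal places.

34.78 hours

Wed: 10:47 AM–4:40 PM = 5 h 53 min; less 45 min break → 5 h 8 min
Thu: 8:38 AM–2:36 PM = 5 h 58 min; less 45 min break → 5 h 13 min
Fri: 10:09 AM–7:28 PM = 9 h 19 min; less 45 min break → 8 h 34 min
Sat: 6:26 AM–5:13 PM = 10 h 47 min; less 45 min break → 10 h 2 min
Sun: 11:29 AM–6:04 PM = 6 h 35 min; less 45 min break → 5 h 50 min
Total: 5 h 8 min + 5 h 13 min + 8 h 34 min + 10 h 2 min + 5 h 50 min = 34 h 47 min.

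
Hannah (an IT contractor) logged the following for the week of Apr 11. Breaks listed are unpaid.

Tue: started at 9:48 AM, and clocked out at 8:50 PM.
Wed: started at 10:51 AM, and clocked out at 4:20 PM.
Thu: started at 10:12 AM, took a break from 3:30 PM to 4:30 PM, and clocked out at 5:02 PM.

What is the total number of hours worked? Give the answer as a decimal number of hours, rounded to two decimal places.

Tue: 9:48 AM–8:50 PM = 11 h 2 min
Wed: 10:51 AM–4:20 PM = 5 h 29 min
Thu: 10:12 AM–5:02 PM = 6 h 50 min; less 60 min break → 5 h 50 min
Total: 11 h 2 min + 5 h 29 min + 5 h 50 min = 22 h 21 min.

22.35 hours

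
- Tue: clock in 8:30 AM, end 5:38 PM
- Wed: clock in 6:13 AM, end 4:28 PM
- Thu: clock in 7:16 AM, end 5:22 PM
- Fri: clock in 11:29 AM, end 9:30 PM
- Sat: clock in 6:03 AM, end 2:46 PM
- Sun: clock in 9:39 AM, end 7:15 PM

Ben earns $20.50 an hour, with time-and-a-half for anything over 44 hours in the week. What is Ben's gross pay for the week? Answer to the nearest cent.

Tue: 8:30 AM–5:38 PM = 9 h 8 min
Wed: 6:13 AM–4:28 PM = 10 h 15 min
Thu: 7:16 AM–5:22 PM = 10 h 6 min
Fri: 11:29 AM–9:30 PM = 10 h 1 min
Sat: 6:03 AM–2:46 PM = 8 h 43 min
Sun: 9:39 AM–7:15 PM = 9 h 36 min
Total worked: 57 h 49 min = 3469 min.
Regular 44 h 0 min = 2640 min at $20.50/h; overtime 13 h 49 min = 829 min at $30.75/h.
Pay = (2640 × $20.50 + 829 × $30.75) ÷ 60 = $1326.86.

$1326.86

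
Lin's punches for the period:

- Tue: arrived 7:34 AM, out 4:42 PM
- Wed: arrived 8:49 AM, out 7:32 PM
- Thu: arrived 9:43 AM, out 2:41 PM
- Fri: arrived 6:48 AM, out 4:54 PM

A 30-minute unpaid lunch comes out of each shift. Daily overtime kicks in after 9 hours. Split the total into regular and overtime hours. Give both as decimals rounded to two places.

Tue: 7:34 AM–4:42 PM = 9 h 8 min; less 30 min break → 8 h 38 min
Wed: 8:49 AM–7:32 PM = 10 h 43 min; less 30 min break → 10 h 13 min
Thu: 9:43 AM–2:41 PM = 4 h 58 min; less 30 min break → 4 h 28 min
Fri: 6:48 AM–4:54 PM = 10 h 6 min; less 30 min break → 9 h 36 min
Tue reg 8 h 38 min / OT 0 h 0 min; Wed reg 9 h 0 min / OT 1 h 13 min; Thu reg 4 h 28 min / OT 0 h 0 min; Fri reg 9 h 0 min / OT 0 h 36 min.
Totals: regular 31 h 6 min, overtime 1 h 49 min.

Regular 31.10 hours, overtime 1.82 hours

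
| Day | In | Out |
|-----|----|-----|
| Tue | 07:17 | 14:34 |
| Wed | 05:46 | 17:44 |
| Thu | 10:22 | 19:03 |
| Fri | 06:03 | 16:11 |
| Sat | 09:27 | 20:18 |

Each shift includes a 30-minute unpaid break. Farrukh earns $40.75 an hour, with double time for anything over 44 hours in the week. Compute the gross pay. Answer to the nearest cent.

$1989.96

Tue: 07:17–14:34 = 7 h 17 min; less 30 min break → 6 h 47 min
Wed: 05:46–17:44 = 11 h 58 min; less 30 min break → 11 h 28 min
Thu: 10:22–19:03 = 8 h 41 min; less 30 min break → 8 h 11 min
Fri: 06:03–16:11 = 10 h 8 min; less 30 min break → 9 h 38 min
Sat: 09:27–20:18 = 10 h 51 min; less 30 min break → 10 h 21 min
Total worked: 46 h 25 min = 2785 min.
Regular 44 h 0 min = 2640 min at $40.75/h; overtime 2 h 25 min = 145 min at $81.50/h.
Pay = (2640 × $40.75 + 145 × $81.50) ÷ 60 = $1989.96.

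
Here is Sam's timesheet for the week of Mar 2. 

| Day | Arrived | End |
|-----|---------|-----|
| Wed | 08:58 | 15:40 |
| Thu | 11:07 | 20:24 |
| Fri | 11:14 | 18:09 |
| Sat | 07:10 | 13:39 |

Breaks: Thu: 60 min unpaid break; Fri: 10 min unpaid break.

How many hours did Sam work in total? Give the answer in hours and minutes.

28 h 13 min

Wed: 08:58–15:40 = 6 h 42 min
Thu: 11:07–20:24 = 9 h 17 min; less 60 min break → 8 h 17 min
Fri: 11:14–18:09 = 6 h 55 min; less 10 min break → 6 h 45 min
Sat: 07:10–13:39 = 6 h 29 min
Total: 6 h 42 min + 8 h 17 min + 6 h 45 min + 6 h 29 min = 28 h 13 min.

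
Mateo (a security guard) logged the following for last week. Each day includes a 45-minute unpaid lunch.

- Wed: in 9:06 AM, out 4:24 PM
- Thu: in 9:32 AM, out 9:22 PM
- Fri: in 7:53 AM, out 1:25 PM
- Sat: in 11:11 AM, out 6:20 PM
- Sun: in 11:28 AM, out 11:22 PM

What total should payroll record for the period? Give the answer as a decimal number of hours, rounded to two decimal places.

39.97 hours

Wed: 9:06 AM–4:24 PM = 7 h 18 min; less 45 min break → 6 h 33 min
Thu: 9:32 AM–9:22 PM = 11 h 50 min; less 45 min break → 11 h 5 min
Fri: 7:53 AM–1:25 PM = 5 h 32 min; less 45 min break → 4 h 47 min
Sat: 11:11 AM–6:20 PM = 7 h 9 min; less 45 min break → 6 h 24 min
Sun: 11:28 AM–11:22 PM = 11 h 54 min; less 45 min break → 11 h 9 min
Total: 6 h 33 min + 11 h 5 min + 4 h 47 min + 6 h 24 min + 11 h 9 min = 39 h 58 min.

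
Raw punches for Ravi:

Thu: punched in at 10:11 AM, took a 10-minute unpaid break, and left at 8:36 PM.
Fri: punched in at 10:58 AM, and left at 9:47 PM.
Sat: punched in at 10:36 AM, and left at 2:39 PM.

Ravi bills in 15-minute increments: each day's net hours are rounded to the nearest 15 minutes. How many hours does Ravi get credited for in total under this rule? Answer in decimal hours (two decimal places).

Thu: 10:11 AM–8:36 PM = 10 h 25 min − 10 min = 10 h 15 min → rounds to 10 h 15 min
Fri: 10:58 AM–9:47 PM = 10 h 49 min → rounds to 10 h 45 min
Sat: 10:36 AM–2:39 PM = 4 h 3 min → rounds to 4 h 0 min
Total credited: 25 h 0 min.

25.00 hours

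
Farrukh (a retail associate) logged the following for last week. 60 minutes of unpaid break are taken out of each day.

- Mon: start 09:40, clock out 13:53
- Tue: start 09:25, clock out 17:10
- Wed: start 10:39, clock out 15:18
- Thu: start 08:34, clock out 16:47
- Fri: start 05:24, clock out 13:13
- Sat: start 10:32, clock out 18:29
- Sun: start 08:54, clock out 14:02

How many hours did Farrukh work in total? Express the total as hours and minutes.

Mon: 09:40–13:53 = 4 h 13 min; less 60 min break → 3 h 13 min
Tue: 09:25–17:10 = 7 h 45 min; less 60 min break → 6 h 45 min
Wed: 10:39–15:18 = 4 h 39 min; less 60 min break → 3 h 39 min
Thu: 08:34–16:47 = 8 h 13 min; less 60 min break → 7 h 13 min
Fri: 05:24–13:13 = 7 h 49 min; less 60 min break → 6 h 49 min
Sat: 10:32–18:29 = 7 h 57 min; less 60 min break → 6 h 57 min
Sun: 08:54–14:02 = 5 h 8 min; less 60 min break → 4 h 8 min
Total: 3 h 13 min + 6 h 45 min + 3 h 39 min + 7 h 13 min + 6 h 49 min + 6 h 57 min + 4 h 8 min = 38 h 44 min.

38 h 44 min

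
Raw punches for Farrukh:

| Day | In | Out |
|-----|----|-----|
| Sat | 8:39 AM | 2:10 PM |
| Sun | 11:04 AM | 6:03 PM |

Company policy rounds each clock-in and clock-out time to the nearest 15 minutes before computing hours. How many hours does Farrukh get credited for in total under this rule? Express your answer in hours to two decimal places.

12.50 hours

Sat: in 8:39 AM→8:45 AM, out 2:10 PM→2:15 PM; 5 h 30 min
Sun: in 11:04 AM→11:00 AM, out 6:03 PM→6:00 PM; 7 h 0 min
Total credited: 12 h 30 min.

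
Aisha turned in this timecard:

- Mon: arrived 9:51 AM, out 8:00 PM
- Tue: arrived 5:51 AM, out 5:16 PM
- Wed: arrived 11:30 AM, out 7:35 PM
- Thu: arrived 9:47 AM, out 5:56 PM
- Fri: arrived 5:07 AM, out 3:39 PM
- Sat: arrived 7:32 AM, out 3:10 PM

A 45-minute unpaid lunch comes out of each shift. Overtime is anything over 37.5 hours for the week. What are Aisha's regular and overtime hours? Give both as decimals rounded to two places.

Regular 37.50 hours, overtime 13.97 hours

Mon: 9:51 AM–8:00 PM = 10 h 9 min; less 45 min break → 9 h 24 min
Tue: 5:51 AM–5:16 PM = 11 h 25 min; less 45 min break → 10 h 40 min
Wed: 11:30 AM–7:35 PM = 8 h 5 min; less 45 min break → 7 h 20 min
Thu: 9:47 AM–5:56 PM = 8 h 9 min; less 45 min break → 7 h 24 min
Fri: 5:07 AM–3:39 PM = 10 h 32 min; less 45 min break → 9 h 47 min
Sat: 7:32 AM–3:10 PM = 7 h 38 min; less 45 min break → 6 h 53 min
Total worked: 51 h 28 min = 51.47 h.
Threshold 37.5 h → overtime 13 h 58 min, regular 37 h 30 min.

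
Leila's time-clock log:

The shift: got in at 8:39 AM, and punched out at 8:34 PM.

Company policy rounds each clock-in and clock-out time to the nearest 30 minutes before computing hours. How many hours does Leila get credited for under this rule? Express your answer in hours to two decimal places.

12.00 hours

The shift: in 8:39 AM→8:30 AM, out 8:34 PM→8:30 PM; 12 h 0 min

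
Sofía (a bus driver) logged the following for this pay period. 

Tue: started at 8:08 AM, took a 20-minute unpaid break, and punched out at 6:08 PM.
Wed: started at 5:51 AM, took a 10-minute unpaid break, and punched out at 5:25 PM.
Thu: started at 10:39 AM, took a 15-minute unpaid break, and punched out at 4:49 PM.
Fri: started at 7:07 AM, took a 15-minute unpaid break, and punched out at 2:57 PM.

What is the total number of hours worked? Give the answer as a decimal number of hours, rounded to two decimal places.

Tue: 8:08 AM–6:08 PM = 10 h 0 min; less 20 min break → 9 h 40 min
Wed: 5:51 AM–5:25 PM = 11 h 34 min; less 10 min break → 11 h 24 min
Thu: 10:39 AM–4:49 PM = 6 h 10 min; less 15 min break → 5 h 55 min
Fri: 7:07 AM–2:57 PM = 7 h 50 min; less 15 min break → 7 h 35 min
Total: 9 h 40 min + 11 h 24 min + 5 h 55 min + 7 h 35 min = 34 h 34 min.

34.57 hours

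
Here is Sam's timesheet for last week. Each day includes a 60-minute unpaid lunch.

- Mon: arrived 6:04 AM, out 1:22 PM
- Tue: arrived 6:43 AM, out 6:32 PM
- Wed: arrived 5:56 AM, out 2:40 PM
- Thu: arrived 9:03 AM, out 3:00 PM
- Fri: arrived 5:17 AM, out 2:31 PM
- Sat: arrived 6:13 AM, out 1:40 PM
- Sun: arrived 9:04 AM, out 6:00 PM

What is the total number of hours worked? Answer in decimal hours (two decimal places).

Mon: 6:04 AM–1:22 PM = 7 h 18 min; less 60 min break → 6 h 18 min
Tue: 6:43 AM–6:32 PM = 11 h 49 min; less 60 min break → 10 h 49 min
Wed: 5:56 AM–2:40 PM = 8 h 44 min; less 60 min break → 7 h 44 min
Thu: 9:03 AM–3:00 PM = 5 h 57 min; less 60 min break → 4 h 57 min
Fri: 5:17 AM–2:31 PM = 9 h 14 min; less 60 min break → 8 h 14 min
Sat: 6:13 AM–1:40 PM = 7 h 27 min; less 60 min break → 6 h 27 min
Sun: 9:04 AM–6:00 PM = 8 h 56 min; less 60 min break → 7 h 56 min
Total: 6 h 18 min + 10 h 49 min + 7 h 44 min + 4 h 57 min + 8 h 14 min + 6 h 27 min + 7 h 56 min = 52 h 25 min.

52.42 hours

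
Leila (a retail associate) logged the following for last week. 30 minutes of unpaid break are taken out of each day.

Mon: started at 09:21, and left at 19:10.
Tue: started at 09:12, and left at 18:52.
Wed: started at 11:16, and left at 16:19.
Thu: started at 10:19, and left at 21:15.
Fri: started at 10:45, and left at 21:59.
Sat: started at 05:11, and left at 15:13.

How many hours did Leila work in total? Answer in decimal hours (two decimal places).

Mon: 09:21–19:10 = 9 h 49 min; less 30 min break → 9 h 19 min
Tue: 09:12–18:52 = 9 h 40 min; less 30 min break → 9 h 10 min
Wed: 11:16–16:19 = 5 h 3 min; less 30 min break → 4 h 33 min
Thu: 10:19–21:15 = 10 h 56 min; less 30 min break → 10 h 26 min
Fri: 10:45–21:59 = 11 h 14 min; less 30 min break → 10 h 44 min
Sat: 05:11–15:13 = 10 h 2 min; less 30 min break → 9 h 32 min
Total: 9 h 19 min + 9 h 10 min + 4 h 33 min + 10 h 26 min + 10 h 44 min + 9 h 32 min = 53 h 44 min.

53.73 hours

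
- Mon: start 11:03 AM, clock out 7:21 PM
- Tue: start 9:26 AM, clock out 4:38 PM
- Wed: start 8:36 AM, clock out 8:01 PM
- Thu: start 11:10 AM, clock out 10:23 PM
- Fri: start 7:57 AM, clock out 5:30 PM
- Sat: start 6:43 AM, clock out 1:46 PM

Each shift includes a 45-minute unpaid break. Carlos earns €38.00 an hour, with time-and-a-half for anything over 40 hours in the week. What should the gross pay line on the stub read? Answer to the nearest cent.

Mon: 11:03 AM–7:21 PM = 8 h 18 min; less 45 min break → 7 h 33 min
Tue: 9:26 AM–4:38 PM = 7 h 12 min; less 45 min break → 6 h 27 min
Wed: 8:36 AM–8:01 PM = 11 h 25 min; less 45 min break → 10 h 40 min
Thu: 11:10 AM–10:23 PM = 11 h 13 min; less 45 min break → 10 h 28 min
Fri: 7:57 AM–5:30 PM = 9 h 33 min; less 45 min break → 8 h 48 min
Sat: 6:43 AM–1:46 PM = 7 h 3 min; less 45 min break → 6 h 18 min
Total worked: 50 h 14 min = 3014 min.
Regular 40 h 0 min = 2400 min at €38.00/h; overtime 10 h 14 min = 614 min at €57.00/h.
Pay = (2400 × €38.00 + 614 × €57.00) ÷ 60 = €2103.30.

€2103.30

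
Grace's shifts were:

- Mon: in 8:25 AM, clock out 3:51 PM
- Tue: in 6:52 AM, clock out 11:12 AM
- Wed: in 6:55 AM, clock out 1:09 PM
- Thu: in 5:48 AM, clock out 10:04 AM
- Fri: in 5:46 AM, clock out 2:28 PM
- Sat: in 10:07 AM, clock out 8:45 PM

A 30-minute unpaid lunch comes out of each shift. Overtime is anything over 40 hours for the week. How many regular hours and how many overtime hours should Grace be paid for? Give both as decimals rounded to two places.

Regular 38.60 hours, overtime 0.00 hours

Mon: 8:25 AM–3:51 PM = 7 h 26 min; less 30 min break → 6 h 56 min
Tue: 6:52 AM–11:12 AM = 4 h 20 min; less 30 min break → 3 h 50 min
Wed: 6:55 AM–1:09 PM = 6 h 14 min; less 30 min break → 5 h 44 min
Thu: 5:48 AM–10:04 AM = 4 h 16 min; less 30 min break → 3 h 46 min
Fri: 5:46 AM–2:28 PM = 8 h 42 min; less 30 min break → 8 h 12 min
Sat: 10:07 AM–8:45 PM = 10 h 38 min; less 30 min break → 10 h 8 min
Total worked: 38 h 36 min = 38.60 h.
Threshold 40 h → overtime 0 h 0 min, regular 38 h 36 min.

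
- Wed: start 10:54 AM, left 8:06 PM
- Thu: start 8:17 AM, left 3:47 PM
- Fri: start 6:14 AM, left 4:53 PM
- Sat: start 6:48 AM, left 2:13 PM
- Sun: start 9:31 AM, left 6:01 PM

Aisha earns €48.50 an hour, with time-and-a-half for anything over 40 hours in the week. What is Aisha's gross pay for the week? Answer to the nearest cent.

€2177.65

Wed: 10:54 AM–8:06 PM = 9 h 12 min
Thu: 8:17 AM–3:47 PM = 7 h 30 min
Fri: 6:14 AM–4:53 PM = 10 h 39 min
Sat: 6:48 AM–2:13 PM = 7 h 25 min
Sun: 9:31 AM–6:01 PM = 8 h 30 min
Total worked: 43 h 16 min = 2596 min.
Regular 40 h 0 min = 2400 min at €48.50/h; overtime 3 h 16 min = 196 min at €72.75/h.
Pay = (2400 × €48.50 + 196 × €72.75) ÷ 60 = €2177.65.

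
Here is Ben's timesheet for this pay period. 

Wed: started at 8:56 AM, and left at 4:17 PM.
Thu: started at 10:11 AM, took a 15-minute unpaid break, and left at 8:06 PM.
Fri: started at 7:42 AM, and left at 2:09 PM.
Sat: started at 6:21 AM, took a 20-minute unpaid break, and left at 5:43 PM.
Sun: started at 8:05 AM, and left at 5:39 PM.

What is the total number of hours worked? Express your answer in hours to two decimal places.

44.07 hours

Wed: 8:56 AM–4:17 PM = 7 h 21 min
Thu: 10:11 AM–8:06 PM = 9 h 55 min; less 15 min break → 9 h 40 min
Fri: 7:42 AM–2:09 PM = 6 h 27 min
Sat: 6:21 AM–5:43 PM = 11 h 22 min; less 20 min break → 11 h 2 min
Sun: 8:05 AM–5:39 PM = 9 h 34 min
Total: 7 h 21 min + 9 h 40 min + 6 h 27 min + 11 h 2 min + 9 h 34 min = 44 h 4 min.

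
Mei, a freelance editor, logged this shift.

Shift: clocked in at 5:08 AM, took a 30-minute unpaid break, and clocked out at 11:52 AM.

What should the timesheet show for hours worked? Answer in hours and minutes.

Shift: 5:08 AM–11:52 AM = 6 h 44 min; less 30 min break → 6 h 14 min

6 h 14 min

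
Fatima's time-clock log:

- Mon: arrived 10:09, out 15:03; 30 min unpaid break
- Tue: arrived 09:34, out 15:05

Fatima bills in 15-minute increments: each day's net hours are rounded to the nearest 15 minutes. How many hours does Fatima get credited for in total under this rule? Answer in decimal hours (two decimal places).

10.00 hours

Mon: 10:09–15:03 = 4 h 54 min − 30 min = 4 h 24 min → rounds to 4 h 30 min
Tue: 09:34–15:05 = 5 h 31 min → rounds to 5 h 30 min
Total credited: 10 h 0 min.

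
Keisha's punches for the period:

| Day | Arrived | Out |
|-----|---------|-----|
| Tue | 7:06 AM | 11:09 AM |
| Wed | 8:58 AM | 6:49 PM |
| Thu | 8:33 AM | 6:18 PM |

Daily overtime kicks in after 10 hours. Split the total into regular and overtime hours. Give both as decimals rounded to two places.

Regular 23.65 hours, overtime 0.00 hours

Tue: 7:06 AM–11:09 AM = 4 h 3 min
Wed: 8:58 AM–6:49 PM = 9 h 51 min
Thu: 8:33 AM–6:18 PM = 9 h 45 min
Tue reg 4 h 3 min / OT 0 h 0 min; Wed reg 9 h 51 min / OT 0 h 0 min; Thu reg 9 h 45 min / OT 0 h 0 min.
Totals: regular 23 h 39 min, overtime 0 h 0 min.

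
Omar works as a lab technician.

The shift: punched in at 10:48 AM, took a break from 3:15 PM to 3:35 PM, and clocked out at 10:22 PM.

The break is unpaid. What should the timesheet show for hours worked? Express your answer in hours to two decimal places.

11.23 hours

The shift: 10:48 AM–10:22 PM = 11 h 34 min; less 20 min break → 11 h 14 min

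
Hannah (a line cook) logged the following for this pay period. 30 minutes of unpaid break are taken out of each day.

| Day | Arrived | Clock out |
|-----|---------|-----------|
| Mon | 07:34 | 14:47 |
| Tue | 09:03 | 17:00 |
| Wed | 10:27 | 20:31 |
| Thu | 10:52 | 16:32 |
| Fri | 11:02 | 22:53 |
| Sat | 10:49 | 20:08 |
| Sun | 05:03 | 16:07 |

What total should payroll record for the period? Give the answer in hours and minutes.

59 h 38 min

Mon: 07:34–14:47 = 7 h 13 min; less 30 min break → 6 h 43 min
Tue: 09:03–17:00 = 7 h 57 min; less 30 min break → 7 h 27 min
Wed: 10:27–20:31 = 10 h 4 min; less 30 min break → 9 h 34 min
Thu: 10:52–16:32 = 5 h 40 min; less 30 min break → 5 h 10 min
Fri: 11:02–22:53 = 11 h 51 min; less 30 min break → 11 h 21 min
Sat: 10:49–20:08 = 9 h 19 min; less 30 min break → 8 h 49 min
Sun: 05:03–16:07 = 11 h 4 min; less 30 min break → 10 h 34 min
Total: 6 h 43 min + 7 h 27 min + 9 h 34 min + 5 h 10 min + 11 h 21 min + 8 h 49 min + 10 h 34 min = 59 h 38 min.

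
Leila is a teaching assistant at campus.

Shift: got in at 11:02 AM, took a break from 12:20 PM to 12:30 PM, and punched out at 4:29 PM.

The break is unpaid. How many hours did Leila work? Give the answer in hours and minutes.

5 h 17 min

Shift: 11:02 AM–4:29 PM = 5 h 27 min; less 10 min break → 5 h 17 min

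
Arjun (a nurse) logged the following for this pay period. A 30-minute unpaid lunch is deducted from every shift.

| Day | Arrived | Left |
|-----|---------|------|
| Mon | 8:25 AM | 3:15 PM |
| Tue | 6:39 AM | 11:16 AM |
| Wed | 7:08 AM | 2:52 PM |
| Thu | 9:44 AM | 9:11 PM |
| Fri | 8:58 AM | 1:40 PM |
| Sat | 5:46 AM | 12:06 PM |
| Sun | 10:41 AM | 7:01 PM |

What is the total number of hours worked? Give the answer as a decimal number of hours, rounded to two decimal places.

46.50 hours

Mon: 8:25 AM–3:15 PM = 6 h 50 min; less 30 min break → 6 h 20 min
Tue: 6:39 AM–11:16 AM = 4 h 37 min; less 30 min break → 4 h 7 min
Wed: 7:08 AM–2:52 PM = 7 h 44 min; less 30 min break → 7 h 14 min
Thu: 9:44 AM–9:11 PM = 11 h 27 min; less 30 min break → 10 h 57 min
Fri: 8:58 AM–1:40 PM = 4 h 42 min; less 30 min break → 4 h 12 min
Sat: 5:46 AM–12:06 PM = 6 h 20 min; less 30 min break → 5 h 50 min
Sun: 10:41 AM–7:01 PM = 8 h 20 min; less 30 min break → 7 h 50 min
Total: 6 h 20 min + 4 h 7 min + 7 h 14 min + 10 h 57 min + 4 h 12 min + 5 h 50 min + 7 h 50 min = 46 h 30 min.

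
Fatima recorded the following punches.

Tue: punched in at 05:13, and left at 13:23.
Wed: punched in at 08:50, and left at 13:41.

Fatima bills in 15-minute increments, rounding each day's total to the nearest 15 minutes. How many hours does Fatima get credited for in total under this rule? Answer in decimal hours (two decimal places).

Tue: 05:13–13:23 = 8 h 10 min → rounds to 8 h 15 min
Wed: 08:50–13:41 = 4 h 51 min → rounds to 4 h 45 min
Total credited: 13 h 0 min.

13.00 hours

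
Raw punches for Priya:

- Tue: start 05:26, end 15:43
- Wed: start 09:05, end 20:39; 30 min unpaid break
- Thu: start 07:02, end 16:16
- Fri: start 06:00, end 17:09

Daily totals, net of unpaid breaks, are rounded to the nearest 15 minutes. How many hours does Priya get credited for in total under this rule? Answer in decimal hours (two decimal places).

Tue: 05:26–15:43 = 10 h 17 min → rounds to 10 h 15 min
Wed: 09:05–20:39 = 11 h 34 min − 30 min = 11 h 4 min → rounds to 11 h 0 min
Thu: 07:02–16:16 = 9 h 14 min → rounds to 9 h 15 min
Fri: 06:00–17:09 = 11 h 9 min → rounds to 11 h 15 min
Total credited: 41 h 45 min.

41.75 hours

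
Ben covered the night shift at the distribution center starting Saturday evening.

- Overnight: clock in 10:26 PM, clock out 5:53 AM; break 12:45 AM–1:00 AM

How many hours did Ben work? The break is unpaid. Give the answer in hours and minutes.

7 h 12 min

Overnight: 10:26 PM → midnight = 1 h 34 min; midnight → 5:53 AM = 5 h 53 min; span 7 h 27 min; less 15 min break → 7 h 12 min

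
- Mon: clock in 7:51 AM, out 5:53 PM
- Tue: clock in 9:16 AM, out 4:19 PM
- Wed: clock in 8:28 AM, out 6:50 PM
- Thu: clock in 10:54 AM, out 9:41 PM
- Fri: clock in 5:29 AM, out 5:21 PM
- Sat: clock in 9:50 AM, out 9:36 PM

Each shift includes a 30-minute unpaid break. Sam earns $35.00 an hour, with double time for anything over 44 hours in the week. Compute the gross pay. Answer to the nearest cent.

Mon: 7:51 AM–5:53 PM = 10 h 2 min; less 30 min break → 9 h 32 min
Tue: 9:16 AM–4:19 PM = 7 h 3 min; less 30 min break → 6 h 33 min
Wed: 8:28 AM–6:50 PM = 10 h 22 min; less 30 min break → 9 h 52 min
Thu: 10:54 AM–9:41 PM = 10 h 47 min; less 30 min break → 10 h 17 min
Fri: 5:29 AM–5:21 PM = 11 h 52 min; less 30 min break → 11 h 22 min
Sat: 9:50 AM–9:36 PM = 11 h 46 min; less 30 min break → 11 h 16 min
Total worked: 58 h 52 min = 3532 min.
Regular 44 h 0 min = 2640 min at $35.00/h; overtime 14 h 52 min = 892 min at $70.00/h.
Pay = (2640 × $35.00 + 892 × $70.00) ÷ 60 = $2580.67.

$2580.67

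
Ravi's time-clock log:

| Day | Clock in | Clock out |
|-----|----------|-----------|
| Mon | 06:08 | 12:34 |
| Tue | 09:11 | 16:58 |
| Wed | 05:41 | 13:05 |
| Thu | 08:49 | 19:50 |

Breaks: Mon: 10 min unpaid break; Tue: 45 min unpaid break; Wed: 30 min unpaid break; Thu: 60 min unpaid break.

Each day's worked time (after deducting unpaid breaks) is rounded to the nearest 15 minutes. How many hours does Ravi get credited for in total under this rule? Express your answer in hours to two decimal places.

Mon: 06:08–12:34 = 6 h 26 min − 10 min = 6 h 16 min → rounds to 6 h 15 min
Tue: 09:11–16:58 = 7 h 47 min − 45 min = 7 h 2 min → rounds to 7 h 0 min
Wed: 05:41–13:05 = 7 h 24 min − 30 min = 6 h 54 min → rounds to 7 h 0 min
Thu: 08:49–19:50 = 11 h 1 min − 60 min = 10 h 1 min → rounds to 10 h 0 min
Total credited: 30 h 15 min.

30.25 hours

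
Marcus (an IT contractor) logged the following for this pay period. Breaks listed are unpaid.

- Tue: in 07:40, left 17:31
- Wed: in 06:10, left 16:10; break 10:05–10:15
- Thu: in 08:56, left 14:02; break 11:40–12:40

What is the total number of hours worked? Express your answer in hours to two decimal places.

23.78 hours

Tue: 07:40–17:31 = 9 h 51 min
Wed: 06:10–16:10 = 10 h 0 min; less 10 min break → 9 h 50 min
Thu: 08:56–14:02 = 5 h 6 min; less 60 min break → 4 h 6 min
Total: 9 h 51 min + 9 h 50 min + 4 h 6 min = 23 h 47 min.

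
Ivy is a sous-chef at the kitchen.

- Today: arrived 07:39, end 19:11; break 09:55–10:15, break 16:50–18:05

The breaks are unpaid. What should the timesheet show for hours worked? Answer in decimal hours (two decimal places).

9.95 hours

Today: 07:39–19:11 = 11 h 32 min; less 95 min break → 9 h 57 min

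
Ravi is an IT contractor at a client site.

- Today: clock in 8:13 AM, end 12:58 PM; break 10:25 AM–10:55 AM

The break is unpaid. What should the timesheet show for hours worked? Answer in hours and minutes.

4 h 15 min

Today: 8:13 AM–12:58 PM = 4 h 45 min; less 30 min break → 4 h 15 min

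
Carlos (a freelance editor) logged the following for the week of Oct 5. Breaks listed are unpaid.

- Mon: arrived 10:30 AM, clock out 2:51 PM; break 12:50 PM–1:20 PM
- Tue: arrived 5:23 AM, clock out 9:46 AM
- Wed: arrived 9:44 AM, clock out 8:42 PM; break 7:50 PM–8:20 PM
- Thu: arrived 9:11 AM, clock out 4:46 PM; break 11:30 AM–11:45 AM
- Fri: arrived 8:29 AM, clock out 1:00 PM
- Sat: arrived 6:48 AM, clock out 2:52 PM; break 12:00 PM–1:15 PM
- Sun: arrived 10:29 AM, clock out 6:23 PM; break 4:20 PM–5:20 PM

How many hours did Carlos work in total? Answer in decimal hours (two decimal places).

44.27 hours

Mon: 10:30 AM–2:51 PM = 4 h 21 min; less 30 min break → 3 h 51 min
Tue: 5:23 AM–9:46 AM = 4 h 23 min
Wed: 9:44 AM–8:42 PM = 10 h 58 min; less 30 min break → 10 h 28 min
Thu: 9:11 AM–4:46 PM = 7 h 35 min; less 15 min break → 7 h 20 min
Fri: 8:29 AM–1:00 PM = 4 h 31 min
Sat: 6:48 AM–2:52 PM = 8 h 4 min; less 75 min break → 6 h 49 min
Sun: 10:29 AM–6:23 PM = 7 h 54 min; less 60 min break → 6 h 54 min
Total: 3 h 51 min + 4 h 23 min + 10 h 28 min + 7 h 20 min + 4 h 31 min + 6 h 49 min + 6 h 54 min = 44 h 16 min.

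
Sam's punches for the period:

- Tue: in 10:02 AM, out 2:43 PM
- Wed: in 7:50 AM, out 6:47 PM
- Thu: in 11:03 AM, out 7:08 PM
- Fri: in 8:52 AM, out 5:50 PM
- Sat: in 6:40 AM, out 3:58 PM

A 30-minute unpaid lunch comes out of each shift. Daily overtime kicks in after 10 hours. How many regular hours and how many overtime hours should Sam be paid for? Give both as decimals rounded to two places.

Regular 39.03 hours, overtime 0.45 hours

Tue: 10:02 AM–2:43 PM = 4 h 41 min; less 30 min break → 4 h 11 min
Wed: 7:50 AM–6:47 PM = 10 h 57 min; less 30 min break → 10 h 27 min
Thu: 11:03 AM–7:08 PM = 8 h 5 min; less 30 min break → 7 h 35 min
Fri: 8:52 AM–5:50 PM = 8 h 58 min; less 30 min break → 8 h 28 min
Sat: 6:40 AM–3:58 PM = 9 h 18 min; less 30 min break → 8 h 48 min
Tue reg 4 h 11 min / OT 0 h 0 min; Wed reg 10 h 0 min / OT 0 h 27 min; Thu reg 7 h 35 min / OT 0 h 0 min; Fri reg 8 h 28 min / OT 0 h 0 min; Sat reg 8 h 48 min / OT 0 h 0 min.
Totals: regular 39 h 2 min, overtime 0 h 27 min.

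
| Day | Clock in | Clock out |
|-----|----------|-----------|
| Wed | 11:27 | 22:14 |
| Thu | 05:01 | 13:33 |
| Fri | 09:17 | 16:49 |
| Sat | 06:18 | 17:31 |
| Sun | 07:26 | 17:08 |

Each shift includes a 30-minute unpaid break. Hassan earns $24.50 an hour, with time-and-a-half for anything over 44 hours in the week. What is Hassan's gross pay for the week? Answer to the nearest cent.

$1124.55

Wed: 11:27–22:14 = 10 h 47 min; less 30 min break → 10 h 17 min
Thu: 05:01–13:33 = 8 h 32 min; less 30 min break → 8 h 2 min
Fri: 09:17–16:49 = 7 h 32 min; less 30 min break → 7 h 2 min
Sat: 06:18–17:31 = 11 h 13 min; less 30 min break → 10 h 43 min
Sun: 07:26–17:08 = 9 h 42 min; less 30 min break → 9 h 12 min
Total worked: 45 h 16 min = 2716 min.
Regular 44 h 0 min = 2640 min at $24.50/h; overtime 1 h 16 min = 76 min at $36.75/h.
Pay = (2640 × $24.50 + 76 × $36.75) ÷ 60 = $1124.55.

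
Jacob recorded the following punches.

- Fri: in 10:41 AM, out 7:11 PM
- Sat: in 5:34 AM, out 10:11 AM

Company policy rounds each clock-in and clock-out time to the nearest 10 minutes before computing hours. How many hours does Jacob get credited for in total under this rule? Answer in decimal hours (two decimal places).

Fri: in 10:41 AM→10:40 AM, out 7:11 PM→7:10 PM; 8 h 30 min
Sat: in 5:34 AM→5:30 AM, out 10:11 AM→10:10 AM; 4 h 40 min
Total credited: 13 h 10 min.

13.17 hours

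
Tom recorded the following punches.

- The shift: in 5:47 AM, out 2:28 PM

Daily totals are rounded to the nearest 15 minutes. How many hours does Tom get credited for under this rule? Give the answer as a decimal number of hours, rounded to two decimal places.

8.75 hours

The shift: 5:47 AM–2:28 PM = 8 h 41 min → rounds to 8 h 45 min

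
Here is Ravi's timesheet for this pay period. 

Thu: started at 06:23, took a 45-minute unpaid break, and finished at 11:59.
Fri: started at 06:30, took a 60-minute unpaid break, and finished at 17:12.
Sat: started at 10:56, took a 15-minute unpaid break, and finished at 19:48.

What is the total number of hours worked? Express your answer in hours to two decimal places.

Thu: 06:23–11:59 = 5 h 36 min; less 45 min break → 4 h 51 min
Fri: 06:30–17:12 = 10 h 42 min; less 60 min break → 9 h 42 min
Sat: 10:56–19:48 = 8 h 52 min; less 15 min break → 8 h 37 min
Total: 4 h 51 min + 9 h 42 min + 8 h 37 min = 23 h 10 min.

23.17 hours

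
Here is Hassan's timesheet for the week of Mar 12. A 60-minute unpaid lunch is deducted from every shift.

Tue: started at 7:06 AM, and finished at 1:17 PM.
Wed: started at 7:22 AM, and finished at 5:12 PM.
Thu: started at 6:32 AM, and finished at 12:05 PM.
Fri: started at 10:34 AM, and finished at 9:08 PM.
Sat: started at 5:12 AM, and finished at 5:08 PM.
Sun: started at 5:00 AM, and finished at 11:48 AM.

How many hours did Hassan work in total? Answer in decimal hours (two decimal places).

44.87 hours

Tue: 7:06 AM–1:17 PM = 6 h 11 min; less 60 min break → 5 h 11 min
Wed: 7:22 AM–5:12 PM = 9 h 50 min; less 60 min break → 8 h 50 min
Thu: 6:32 AM–12:05 PM = 5 h 33 min; less 60 min break → 4 h 33 min
Fri: 10:34 AM–9:08 PM = 10 h 34 min; less 60 min break → 9 h 34 min
Sat: 5:12 AM–5:08 PM = 11 h 56 min; less 60 min break → 10 h 56 min
Sun: 5:00 AM–11:48 AM = 6 h 48 min; less 60 min break → 5 h 48 min
Total: 5 h 11 min + 8 h 50 min + 4 h 33 min + 9 h 34 min + 10 h 56 min + 5 h 48 min = 44 h 52 min.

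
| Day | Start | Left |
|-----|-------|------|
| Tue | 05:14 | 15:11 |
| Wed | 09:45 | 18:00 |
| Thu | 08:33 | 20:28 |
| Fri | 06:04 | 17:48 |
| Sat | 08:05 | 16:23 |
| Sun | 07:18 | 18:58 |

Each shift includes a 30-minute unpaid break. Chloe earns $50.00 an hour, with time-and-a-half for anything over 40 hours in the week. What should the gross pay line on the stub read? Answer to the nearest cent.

Tue: 05:14–15:11 = 9 h 57 min; less 30 min break → 9 h 27 min
Wed: 09:45–18:00 = 8 h 15 min; less 30 min break → 7 h 45 min
Thu: 08:33–20:28 = 11 h 55 min; less 30 min break → 11 h 25 min
Fri: 06:04–17:48 = 11 h 44 min; less 30 min break → 11 h 14 min
Sat: 08:05–16:23 = 8 h 18 min; less 30 min break → 7 h 48 min
Sun: 07:18–18:58 = 11 h 40 min; less 30 min break → 11 h 10 min
Total worked: 58 h 49 min = 3529 min.
Regular 40 h 0 min = 2400 min at $50.00/h; overtime 18 h 49 min = 1129 min at $75.00/h.
Pay = (2400 × $50.00 + 1129 × $75.00) ÷ 60 = $3411.25.

$3411.25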